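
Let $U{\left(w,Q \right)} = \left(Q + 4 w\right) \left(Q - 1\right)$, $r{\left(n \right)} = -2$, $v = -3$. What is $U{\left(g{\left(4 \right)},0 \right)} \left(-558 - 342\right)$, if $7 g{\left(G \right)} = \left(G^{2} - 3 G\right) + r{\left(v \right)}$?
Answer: $\frac{7200}{7} \approx 1028.6$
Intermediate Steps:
$g{\left(G \right)} = - \frac{2}{7} - \frac{3 G}{7} + \frac{G^{2}}{7}$ ($g{\left(G \right)} = \frac{\left(G^{2} - 3 G\right) - 2}{7} = \frac{-2 + G^{2} - 3 G}{7} = - \frac{2}{7} - \frac{3 G}{7} + \frac{G^{2}}{7}$)
$U{\left(w,Q \right)} = \left(-1 + Q\right) \left(Q + 4 w\right)$ ($U{\left(w,Q \right)} = \left(Q + 4 w\right) \left(-1 + Q\right) = \left(-1 + Q\right) \left(Q + 4 w\right)$)
$U{\left(g{\left(4 \right)},0 \right)} \left(-558 - 342\right) = \left(0^{2} - 0 - 4 \left(- \frac{2}{7} - \frac{12}{7} + \frac{4^{2}}{7}\right) + 4 \cdot 0 \left(- \frac{2}{7} - \frac{12}{7} + \frac{4^{2}}{7}\right)\right) \left(-558 - 342\right) = \left(0 + 0 - 4 \left(- \frac{2}{7} - \frac{12}{7} + \frac{1}{7} \cdot 16\right) + 4 \cdot 0 \left(- \frac{2}{7} - \frac{12}{7} + \frac{1}{7} \cdot 16\right)\right) \left(-900\right) = \left(0 + 0 - 4 \left(- \frac{2}{7} - \frac{12}{7} + \frac{16}{7}\right) + 4 \cdot 0 \left(- \frac{2}{7} - \frac{12}{7} + \frac{16}{7}\right)\right) \left(-900\right) = \left(0 + 0 - \frac{8}{7} + 4 \cdot 0 \cdot \frac{2}{7}\right) \left(-900\right) = \left(0 + 0 - \frac{8}{7} + 0\right) \left(-900\right) = \left(- \frac{8}{7}\right) \left(-900\right) = \frac{7200}{7}$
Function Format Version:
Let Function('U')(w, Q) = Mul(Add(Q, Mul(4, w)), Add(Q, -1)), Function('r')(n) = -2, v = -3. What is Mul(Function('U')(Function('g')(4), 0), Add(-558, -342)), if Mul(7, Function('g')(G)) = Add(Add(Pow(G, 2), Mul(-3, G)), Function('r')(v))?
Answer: Rational(7200, 7) ≈ 1028.6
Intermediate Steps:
Function('g')(G) = Add(Rational(-2, 7), Mul(Rational(-3, 7), G), Mul(Rational(1, 7), Pow(G, 2))) (Function('g')(G) = Mul(Rational(1, 7), Add(Add(Pow(G, 2), Mul(-3, G)), -2)) = Mul(Rational(1, 7), Add(-2, Pow(G, 2), Mul(-3, G))) = Add(Rational(-2, 7), Mul(Rational(-3, 7), G), Mul(Rational(1, 7), Pow(G, 2))))
Function('U')(w, Q) = Mul(Add(-1, Q), Add(Q, Mul(4, w))) (Function('U')(w, Q) = Mul(Add(Q, Mul(4, w)), Add(-1, Q)) = Mul(Add(-1, Q), Add(Q, Mul(4, w))))
Mul(Function('U')(Function('g')(4), 0), Add(-558, -342)) = Mul(Add(Pow(0, 2), Mul(-1, 0), Mul(-4, Add(Rational(-2, 7), Mul(Rational(-3, 7), 4), Mul(Rational(1, 7), Pow(4, 2)))), Mul(4, 0, Add(Rational(-2, 7), Mul(Rational(-3, 7), 4), Mul(Rational(1, 7), Pow(4, 2))))), Add(-558, -342)) = Mul(Add(0, 0, Mul(-4, Add(Rational(-2, 7), Rational(-12, 7), Mul(Rational(1, 7), 16))), Mul(4, 0, Add(Rational(-2, 7), Rational(-12, 7), Mul(Rational(1, 7), 16)))), -900) = Mul(Add(0, 0, Mul(-4, Add(Rational(-2, 7), Rational(-12, 7), Rational(16, 7))), Mul(4, 0, Add(Rational(-2, 7), Rational(-12, 7), Rational(16, 7)))), -900) = Mul(Add(0, 0, Mul(-4, Rational(2, 7)), Mul(4, 0, Rational(2, 7))), -900) = Mul(Add(0, 0, Rational(-8, 7), 0), -900) = Mul(Rational(-8, 7), -900) = Rational(7200, 7)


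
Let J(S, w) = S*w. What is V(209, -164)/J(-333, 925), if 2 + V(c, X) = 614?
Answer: -68/34225 ≈ -0.0019869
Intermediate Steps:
V(c, X) = 612 (V(c, X) = -2 + 614 = 612)
V(209, -164)/J(-333, 925) = 612/((-333*925)) = 612/(-308025) = 612*(-1/308025) = -68/34225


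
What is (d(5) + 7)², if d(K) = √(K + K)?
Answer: (7 + √10)² ≈ 103.27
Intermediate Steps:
d(K) = √2*√K (d(K) = √(2*K) = √2*√K)
(d(5) + 7)² = (√2*√5 + 7)² = (√10 + 7)² = (7 + √10)²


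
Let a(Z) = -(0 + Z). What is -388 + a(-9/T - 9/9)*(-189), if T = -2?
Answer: 547/2 ≈ 273.50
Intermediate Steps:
a(Z) = -Z
-388 + a(-9/T - 9/9)*(-189) = -388 - (-9/(-2) - 9/9)*(-189) = -388 - (-9*(-½) - 9*⅑)*(-189) = -388 - (9/2 - 1)*(-189) = -388 - 1*7/2*(-189) = -388 - 7/2*(-189) = -388 + 1323/2 = 547/2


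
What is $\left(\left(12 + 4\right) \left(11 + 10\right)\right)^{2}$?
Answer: $112896$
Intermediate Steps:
$\left(\left(12 + 4\right) \left(11 + 10\right)\right)^{2} = \left(16 \cdot 21\right)^{2} = 336^{2} = 112896$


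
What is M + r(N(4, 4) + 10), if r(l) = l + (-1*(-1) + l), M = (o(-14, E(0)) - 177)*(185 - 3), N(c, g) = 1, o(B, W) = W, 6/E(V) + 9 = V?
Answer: -96937/3 ≈ -32312.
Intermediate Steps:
E(V) = 6/(-9 + V)
M = -97006/3 (M = (6/(-9 + 0) - 177)*(185 - 3) = (6/(-9) - 177)*182 = (6*(-⅑) - 177)*182 = (-⅔ - 177)*182 = -533/3*182 = -97006/3 ≈ -32335.)
r(l) = 1 + 2*l (r(l) = l + (1 + l) = 1 + 2*l)
M + r(N(4, 4) + 10) = -97006/3 + (1 + 2*(1 + 10)) = -97006/3 + (1 + 2*11) = -97006/3 + (1 + 22) = -97006/3 + 23 = -96937/3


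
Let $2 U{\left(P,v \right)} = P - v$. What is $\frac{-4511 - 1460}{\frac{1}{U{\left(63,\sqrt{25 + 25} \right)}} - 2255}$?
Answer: $\frac{52767034649}{19927644719} + \frac{59710 \sqrt{2}}{19927644719} \approx 2.6479$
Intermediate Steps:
$U{\left(P,v \right)} = \frac{P}{2} - \frac{v}{2}$ ($U{\left(P,v \right)} = \frac{P - v}{2} = \frac{P}{2} - \frac{v}{2}$)
$\frac{-4511 - 1460}{\frac{1}{U{\left(63,\sqrt{25 + 25} \right)}} - 2255} = \frac{-4511 - 1460}{\frac{1}{\frac{1}{2} \cdot 63 - \frac{\sqrt{25 + 25}}{2}} - 2255} = - \frac{5971}{\frac{1}{\frac{63}{2} - \frac{\sqrt{50}}{2}} - 2255} = - \frac{5971}{\frac{1}{\frac{63}{2} - \frac{5 \sqrt{2}}{2}} - 2255} = - \frac{5971}{-2255 + \frac{1}{\frac{63}{2} - \frac{5 \sqrt{2}}{2}}}$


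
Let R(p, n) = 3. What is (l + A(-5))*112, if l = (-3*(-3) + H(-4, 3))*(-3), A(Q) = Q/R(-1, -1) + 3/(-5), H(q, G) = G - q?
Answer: -84448/15 ≈ -5629.9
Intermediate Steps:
A(Q) = -⅗ + Q/3 (A(Q) = Q/3 + 3/(-5) = Q*(⅓) + 3*(-⅕) = Q/3 - ⅗ = -⅗ + Q/3)
l = -48 (l = (-3*(-3) + (3 - 1*(-4)))*(-3) = (9 + (3 + 4))*(-3) = (9 + 7)*(-3) = 16*(-3) = -48)
(l + A(-5))*112 = (-48 + (-⅗ + (⅓)*(-5)))*112 = (-48 + (-⅗ - 5/3))*112 = (-48 - 34/15)*112 = -754/15*112 = -84448/15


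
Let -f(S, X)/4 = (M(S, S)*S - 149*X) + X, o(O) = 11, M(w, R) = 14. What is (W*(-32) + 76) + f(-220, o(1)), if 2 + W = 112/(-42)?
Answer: 57172/3 ≈ 19057.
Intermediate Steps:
W = -14/3 (W = -2 + 112/(-42) = -2 + 112*(-1/42) = -2 - 8/3 = -14/3 ≈ -4.6667)
f(S, X) = -56*S + 592*X (f(S, X) = -4*((14*S - 149*X) + X) = -4*((-149*X + 14*S) + X) = -4*(-148*X + 14*S) = -56*S + 592*X)
(W*(-32) + 76) + f(-220, o(1)) = (-14/3*(-32) + 76) + (-56*(-220) + 592*11) = (448/3 + 76) + (12320 + 6512) = 676/3 + 18832 = 57172/3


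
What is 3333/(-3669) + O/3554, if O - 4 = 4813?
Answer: 1942697/4346542 ≈ 0.44695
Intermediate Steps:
O = 4817 (O = 4 + 4813 = 4817)
3333/(-3669) + O/3554 = 3333/(-3669) + 4817/3554 = 3333*(-1/3669) + 4817*(1/3554) = -1111/1223 + 4817/3554 = 1942697/4346542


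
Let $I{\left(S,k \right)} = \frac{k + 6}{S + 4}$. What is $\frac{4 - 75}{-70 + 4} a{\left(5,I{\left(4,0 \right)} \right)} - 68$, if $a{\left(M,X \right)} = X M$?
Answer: $- \frac{5629}{88} \approx -63.966$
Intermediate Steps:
$I{\left(S,k \right)} = \frac{6 + k}{4 + S}$
$a{\left(M,X \right)} = M X$
$\frac{4 - 75}{-70 + 4} a{\left(5,I{\left(4,0 \right)} \right)} - 68 = \frac{4 - 75}{-70 + 4} \cdot 5 \frac{6 + 0}{4 + 4} - 68 = - \frac{71}{-66} \cdot 5 \cdot \frac{1}{8} \cdot 6 - 68 = \left(-71\right) \left(- \frac{1}{66}\right) 5 \cdot \frac{1}{8} \cdot 6 - 68 = \frac{71 \cdot 5 \cdot \frac{3}{4}}{66} - 68 = \frac{71}{66} \cdot \frac{15}{4} - 68 = \frac{355}{88} - 68 = - \frac{5629}{88}$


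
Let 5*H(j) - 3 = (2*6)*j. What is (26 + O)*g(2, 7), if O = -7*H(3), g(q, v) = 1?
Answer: -143/5 ≈ -28.600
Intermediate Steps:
H(j) = ⅗ + 12*j/5 (H(j) = ⅗ + ((2*6)*j)/5 = ⅗ + (12*j)/5 = ⅗ + 12*j/5)
O = -273/5 (O = -7*(⅗ + (12/5)*3) = -7*(⅗ + 36/5) = -7*39/5 = -273/5 ≈ -54.600)
(26 + O)*g(2, 7) = (26 - 273/5)*1 = -143/5*1 = -143/5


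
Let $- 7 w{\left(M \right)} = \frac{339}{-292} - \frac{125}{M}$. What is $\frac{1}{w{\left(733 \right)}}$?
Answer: $\frac{1498252}{284987} \approx 5.2573$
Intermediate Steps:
$w{\left(M \right)} = \frac{339}{2044} + \frac{125}{7 M}$ ($w{\left(M \right)} = - \frac{\frac{339}{-292} - \frac{125}{M}}{7} = - \frac{339 \left(- \frac{1}{292}\right) - \frac{125}{M}}{7} = - \frac{- \frac{339}{292} - \frac{125}{M}}{7} = \frac{339}{2044} + \frac{125}{7 M}$)
$\frac{1}{w{\left(733 \right)}} = \frac{1}{\frac{1}{2044} \cdot \frac{1}{733} \left(36500 + 339 \cdot 733\right)} = \frac{1}{\frac{1}{2044} \cdot \frac{1}{733} \left(36500 + 248487\right)} = \frac{1}{\frac{1}{2044} \cdot \frac{1}{733} \cdot 284987} = \frac{1}{\frac{284987}{1498252}} = \frac{1498252}{284987}$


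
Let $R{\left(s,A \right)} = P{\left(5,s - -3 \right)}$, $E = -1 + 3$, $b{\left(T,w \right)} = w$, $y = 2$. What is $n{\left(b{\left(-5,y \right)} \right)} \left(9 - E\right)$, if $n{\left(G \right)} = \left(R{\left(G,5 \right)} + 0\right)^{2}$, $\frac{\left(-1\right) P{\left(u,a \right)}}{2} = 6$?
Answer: $1008$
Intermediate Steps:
$P{\left(u,a \right)} = -12$ ($P{\left(u,a \right)} = \left(-2\right) 6 = -12$)
$E = 2$
$R{\left(s,A \right)} = -12$
$n{\left(G \right)} = 144$ ($n{\left(G \right)} = \left(-12 + 0\right)^{2} = \left(-12\right)^{2} = 144$)
$n{\left(b{\left(-5,y \right)} \right)} \left(9 - E\right) = 144 \left(9 - 2\right) = 144 \cdot 7 = 1008$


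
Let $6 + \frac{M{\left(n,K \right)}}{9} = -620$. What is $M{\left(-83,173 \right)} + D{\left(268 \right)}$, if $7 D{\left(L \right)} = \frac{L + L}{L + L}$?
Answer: $- \frac{39437}{7} \approx -5633.9$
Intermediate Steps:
$M{\left(n,K \right)} = -5634$ ($M{\left(n,K \right)} = -54 + 9 \left(-620\right) = -54 - 5580 = -5634$)
$D{\left(L \right)} = \frac{1}{7}$ ($D{\left(L \right)} = \frac{\left(L + L\right) \frac{1}{L + L}}{7} = \frac{2 L \frac{1}{2 L}}{7} = \frac{1}{7} \cdot 1 = \frac{1}{7}$)
$M{\left(-83,173 \right)} + D{\left(268 \right)} = -5634 + \frac{1}{7} = - \frac{39437}{7}$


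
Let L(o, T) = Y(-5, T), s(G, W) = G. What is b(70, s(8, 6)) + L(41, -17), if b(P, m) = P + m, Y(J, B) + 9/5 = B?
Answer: 296/5 ≈ 59.200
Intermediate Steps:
Y(J, B) = -9/5 + B
L(o, T) = -9/5 + T
b(70, s(8, 6)) + L(41, -17) = (70 + 8) + (-9/5 - 17) = 78 - 94/5 = 296/5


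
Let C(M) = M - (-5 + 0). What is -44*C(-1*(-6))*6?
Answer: -2904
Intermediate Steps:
C(M) = 5 + M (C(M) = M - 1*(-5) = M + 5 = 5 + M)
-44*C(-1*(-6))*6 = -44*(5 - 1*(-6))*6 = -44*(5 + 6)*6 = -44*11*6 = -484*6 = -2904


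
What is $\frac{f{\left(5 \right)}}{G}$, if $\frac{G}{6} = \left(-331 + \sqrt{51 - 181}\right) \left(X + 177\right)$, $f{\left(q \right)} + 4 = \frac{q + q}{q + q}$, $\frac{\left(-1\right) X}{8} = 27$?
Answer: $- \frac{331}{8555898} - \frac{i \sqrt{130}}{8555898} \approx -3.8687 \cdot 10^{-5} - 1.3326 \cdot 10^{-6} i$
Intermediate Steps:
$X = -216$ ($X = \left(-8\right) 27 = -216$)
$f{\left(q \right)} = -3$ ($f{\left(q \right)} = -4 + \frac{q + q}{q + q} = -4 + \frac{2 q}{2 q} = -4 + 2 q \frac{1}{2 q} = -4 + 1 = -3$)
$G = 77454 - 234 i \sqrt{130}$ ($G = 6 \left(-331 + \sqrt{51 - 181}\right) \left(-216 + 177\right) = 6 \left(-331 + \sqrt{-130}\right) \left(-39\right) = 6 \left(-331 + i \sqrt{130}\right) \left(-39\right) = 6 \left(12909 - 39 i \sqrt{130}\right) = 77454 - 234 i \sqrt{130} \approx 77454.0 - 2668.0 i$)
$\frac{f{\left(5 \right)}}{G} = - \frac{3}{77454 - 234 i \sqrt{130}}$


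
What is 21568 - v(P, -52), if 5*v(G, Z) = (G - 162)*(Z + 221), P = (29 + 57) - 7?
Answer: 121867/5 ≈ 24373.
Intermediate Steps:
P = 79 (P = 86 - 7 = 79)
v(G, Z) = (-162 + G)*(221 + Z)/5 (v(G, Z) = ((G - 162)*(Z + 221))/5 = ((-162 + G)*(221 + Z))/5 = (-162 + G)*(221 + Z)/5)
21568 - v(P, -52) = 21568 - (-35802/5 - 162/5*(-52) + (221/5)*79 + (⅕)*79*(-52)) = 21568 - (-35802/5 + 8424/5 + 17459/5 - 4108/5) = 21568 - 1*(-14027/5) = 21568 + 14027/5 = 121867/5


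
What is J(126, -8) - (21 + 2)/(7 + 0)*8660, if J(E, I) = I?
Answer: -199236/7 ≈ -28462.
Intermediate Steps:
J(126, -8) - (21 + 2)/(7 + 0)*8660 = -8 - (21 + 2)/(7 + 0)*8660 = -8 - 23/7*8660 = -8 - 23*(⅐)*8660 = -8 - 23*8660/7 = -8 - 1*199180/7 = -8 - 199180/7 = -199236/7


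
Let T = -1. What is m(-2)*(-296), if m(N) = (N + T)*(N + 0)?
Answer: -1776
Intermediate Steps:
m(N) = N*(-1 + N) (m(N) = (N - 1)*(N + 0) = (-1 + N)*N = N*(-1 + N))
m(-2)*(-296) = -2*(-1 - 2)*(-296) = -2*(-3)*(-296) = 6*(-296) = -1776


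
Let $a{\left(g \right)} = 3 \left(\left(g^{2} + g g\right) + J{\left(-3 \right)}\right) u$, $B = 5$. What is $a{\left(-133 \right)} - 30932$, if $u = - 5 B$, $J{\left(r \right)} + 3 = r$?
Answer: $-2683832$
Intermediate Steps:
$J{\left(r \right)} = -3 + r$
$u = -25$ ($u = \left(-5\right) 5 = -25$)
$a{\left(g \right)} = 450 - 150 g^{2}$ ($a{\left(g \right)} = 3 \left(\left(g^{2} + g g\right) - 6\right) \left(-25\right) = 3 \left(\left(g^{2} + g^{2}\right) - 6\right) \left(-25\right) = 3 \left(2 g^{2} - 6\right) \left(-25\right) = 3 \left(-6 + 2 g^{2}\right) \left(-25\right) = \left(-18 + 6 g^{2}\right) \left(-25\right) = 450 - 150 g^{2}$)
$a{\left(-133 \right)} - 30932 = \left(450 - 150 \left(-133\right)^{2}\right) - 30932 = \left(450 - 2653350\right) - 30932 = -2652900 - 30932 = -2683832$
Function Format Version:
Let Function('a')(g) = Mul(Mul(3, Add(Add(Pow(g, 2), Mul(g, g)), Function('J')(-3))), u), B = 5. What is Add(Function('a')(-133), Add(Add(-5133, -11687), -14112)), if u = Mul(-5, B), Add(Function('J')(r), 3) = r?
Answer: -2683832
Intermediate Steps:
Function('J')(r) = Add(-3, r)
u = -25 (u = Mul(-5, 5) = -25)
Function('a')(g) = Add(450, Mul(-150, Pow(g, 2))) (Function('a')(g) = Mul(Mul(3, Add(Add(Pow(g, 2), Mul(g, g)), Add(-3, -3))), -25) = Mul(Mul(3, Add(Add(Pow(g, 2), Pow(g, 2)), -6)), -25) = Mul(Mul(3, Add(Mul(2, Pow(g, 2)), -6)), -25) = Mul(Mul(3, Add(-6, Mul(2, Pow(g, 2)))), -25) = Mul(Add(-18, Mul(6, Pow(g, 2))), -25) = Add(450, Mul(-150, Pow(g, 2))))
Add(Function('a')(-133), Add(Add(-5133, -11687), -14112)) = Add(Add(450, Mul(-150, Pow(-133, 2))), Add(Add(-5133, -11687), -14112)) = Add(Add(450, Mul(-150, 17689)), Add(-16820, -14112)) = Add(Add(450, -2653350), -30932) = Add(-2652900, -30932) = -2683832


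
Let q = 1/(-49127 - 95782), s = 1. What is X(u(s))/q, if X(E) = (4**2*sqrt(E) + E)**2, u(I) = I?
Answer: -41878701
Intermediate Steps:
X(E) = (E + 16*sqrt(E))**2 (X(E) = (16*sqrt(E) + E)**2 = (E + 16*sqrt(E))**2)
q = -1/144909 (q = 1/(-144909) = -1/144909 ≈ -6.9009e-6)
X(u(s))/q = (1 + 16*sqrt(1))**2/(-1/144909) = (1 + 16*1)**2*(-144909) = (1 + 16)**2*(-144909) = 17**2*(-144909) = 289*(-144909) = -41878701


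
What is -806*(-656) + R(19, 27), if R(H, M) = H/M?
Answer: 14275891/27 ≈ 5.2874e+5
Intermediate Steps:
-806*(-656) + R(19, 27) = -806*(-656) + 19/27 = 528736 + 19*(1/27) = 528736 + 19/27 = 14275891/27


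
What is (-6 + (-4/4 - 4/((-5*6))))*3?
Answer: -103/5 ≈ -20.600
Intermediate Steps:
(-6 + (-4/4 - 4/((-5*6))))*3 = (-6 + (-4*¼ - 4/(-30)))*3 = (-6 + (-1 - 4*(-1/30)))*3 = (-6 + (-1 + 2/15))*3 = (-6 - 13/15)*3 = -103/15*3 = -103/5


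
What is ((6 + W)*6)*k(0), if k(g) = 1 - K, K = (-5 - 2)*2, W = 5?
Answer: 990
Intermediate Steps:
K = -14 (K = -7*2 = -14)
k(g) = 15 (k(g) = 1 - 1*(-14) = 1 + 14 = 15)
((6 + W)*6)*k(0) = ((6 + 5)*6)*15 = (11*6)*15 = 66*15 = 990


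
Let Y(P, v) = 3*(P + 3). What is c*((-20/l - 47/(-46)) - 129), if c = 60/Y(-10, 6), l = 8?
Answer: 60020/161 ≈ 372.79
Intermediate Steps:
Y(P, v) = 9 + 3*P (Y(P, v) = 3*(3 + P) = 9 + 3*P)
c = -20/7 (c = 60/(9 + 3*(-10)) = 60/(9 - 30) = 60/(-21) = 60*(-1/21) = -20/7 ≈ -2.8571)
c*((-20/l - 47/(-46)) - 129) = -20*((-20/8 - 47/(-46)) - 129)/7 = -20*((-20*⅛ - 47*(-1/46)) - 129)/7 = -20*((-5/2 + 47/46) - 129)/7 = -20*(-34/23 - 129)/7 = -20/7*(-3001/23) = 60020/161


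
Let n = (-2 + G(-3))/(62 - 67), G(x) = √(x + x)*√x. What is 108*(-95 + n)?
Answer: -51084/5 + 324*√2/5 ≈ -10125.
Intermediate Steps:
G(x) = x*√2 (G(x) = √(2*x)*√x = (√2*√x)*√x = x*√2)
n = ⅖ + 3*√2/5 (n = (-2 - 3*√2)/(62 - 67) = (-2 - 3*√2)/(-5) = (-2 - 3*√2)*(-⅕) = ⅖ + 3*√2/5 ≈ 1.2485)
108*(-95 + n) = 108*(-95 + (⅖ + 3*√2/5)) = 108*(-473/5 + 3*√2/5) = -51084/5 + 324*√2/5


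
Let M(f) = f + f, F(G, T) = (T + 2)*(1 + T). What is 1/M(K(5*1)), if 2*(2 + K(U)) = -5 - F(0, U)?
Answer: -1/51 ≈ -0.019608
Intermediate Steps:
F(G, T) = (1 + T)*(2 + T) (F(G, T) = (2 + T)*(1 + T) = (1 + T)*(2 + T))
K(U) = -11/2 - 3*U/2 - U**2/2 (K(U) = -2 + (-5 - (2 + U**2 + 3*U))/2 = -2 + (-5 + (-2 - U**2 - 3*U))/2 = -2 + (-7 - U**2 - 3*U)/2 = -2 + (-7/2 - 3*U/2 - U**2/2) = -11/2 - 3*U/2 - U**2/2)
M(f) = 2*f
1/M(K(5*1)) = 1/(2*(-11/2 - 15/2 - (5*1)**2/2)) = 1/(2*(-11/2 - 3/2*5 - 1/2*5**2)) = 1/(2*(-11/2 - 15/2 - 1/2*25)) = 1/(2*(-11/2 - 15/2 - 25/2)) = 1/(2*(-51/2)) = 1/(-51) = -1/51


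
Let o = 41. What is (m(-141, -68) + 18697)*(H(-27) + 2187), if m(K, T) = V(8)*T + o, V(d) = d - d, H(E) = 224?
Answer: 45177318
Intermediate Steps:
V(d) = 0
m(K, T) = 41 (m(K, T) = 0*T + 41 = 0 + 41 = 41)
(m(-141, -68) + 18697)*(H(-27) + 2187) = (41 + 18697)*(224 + 2187) = 18738*2411 = 45177318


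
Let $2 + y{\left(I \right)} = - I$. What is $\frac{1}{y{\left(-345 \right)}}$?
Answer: $\frac{1}{343} \approx 0.0029155$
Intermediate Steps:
$y{\left(I \right)} = -2 - I$
$\frac{1}{y{\left(-345 \right)}} = \frac{1}{-2 - -345} = \frac{1}{-2 + 345} = \frac{1}{343}$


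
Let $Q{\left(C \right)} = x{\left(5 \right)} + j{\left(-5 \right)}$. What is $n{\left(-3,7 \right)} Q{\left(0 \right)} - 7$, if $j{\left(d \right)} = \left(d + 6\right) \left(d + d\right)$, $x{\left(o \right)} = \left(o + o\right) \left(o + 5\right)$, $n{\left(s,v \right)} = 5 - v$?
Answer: $-187$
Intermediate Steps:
$x{\left(o \right)} = 2 o \left(5 + o\right)$
$j{\left(d \right)} = 2 d \left(6 + d\right)$ ($j{\left(d \right)} = \left(6 + d\right) 2 d = 2 d \left(6 + d\right)$)
$Q{\left(C \right)} = 90$ ($Q{\left(C \right)} = 2 \cdot 5 \left(5 + 5\right) + 2 \left(-5\right) \left(6 - 5\right) = 2 \cdot 5 \cdot 10 + 2 \left(-5\right) 1 = 100 - 10 = 90$)
$n{\left(-3,7 \right)} Q{\left(0 \right)} - 7 = \left(5 - 7\right) 90 - 7 = \left(-2\right) 90 - 7 = -180 - 7 = -187$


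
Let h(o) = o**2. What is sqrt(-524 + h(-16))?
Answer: 2*I*sqrt(67) ≈ 16.371*I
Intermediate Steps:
sqrt(-524 + h(-16)) = sqrt(-524 + (-16)**2) = sqrt(-524 + 256) = sqrt(-268) = 2*I*sqrt(67)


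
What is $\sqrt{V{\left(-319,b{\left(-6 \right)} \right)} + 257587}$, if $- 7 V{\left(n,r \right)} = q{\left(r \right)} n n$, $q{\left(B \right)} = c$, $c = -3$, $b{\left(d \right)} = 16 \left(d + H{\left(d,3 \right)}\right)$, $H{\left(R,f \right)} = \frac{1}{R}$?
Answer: $\frac{2 \sqrt{3689686}}{7} \approx 548.82$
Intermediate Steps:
$b{\left(d \right)} = 16 d + \frac{16}{d}$ ($b{\left(d \right)} = 16 \left(d + \frac{1}{d}\right) = 16 d + \frac{16}{d}$)
$q{\left(B \right)} = -3$
$V{\left(n,r \right)} = \frac{3 n^{2}}{7}$ ($V{\left(n,r \right)} = - \frac{- 3 n n}{7} = - \frac{\left(-3\right) n^{2}}{7} = \frac{3 n^{2}}{7}$)
$\sqrt{V{\left(-319,b{\left(-6 \right)} \right)} + 257587} = \sqrt{\frac{3 \left(-319\right)^{2}}{7} + 257587} = \sqrt{\frac{3}{7} \cdot 101761 + 257587} = \sqrt{\frac{305283}{7} + 257587} = \sqrt{\frac{2108392}{7}} = \frac{2 \sqrt{3689686}}{7}$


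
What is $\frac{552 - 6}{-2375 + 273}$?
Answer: $- \frac{273}{1051} \approx -0.25975$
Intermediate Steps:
$\frac{552 - 6}{-2375 + 273} = \frac{546}{-2102} = 546 \left(- \frac{1}{2102}\right) = - \frac{273}{1051}$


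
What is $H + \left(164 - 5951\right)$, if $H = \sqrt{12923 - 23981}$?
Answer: $-5787 + i \sqrt{11058} \approx -5787.0 + 105.16 i$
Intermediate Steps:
$H = i \sqrt{11058}$ ($H = \sqrt{-11058} = i \sqrt{11058} \approx 105.16 i$)
$H + \left(164 - 5951\right) = i \sqrt{11058} + \left(164 - 5951\right) = i \sqrt{11058} - 5787 = -5787 + i \sqrt{11058}$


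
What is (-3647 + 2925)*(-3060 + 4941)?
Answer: -1358082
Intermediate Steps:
(-3647 + 2925)*(-3060 + 4941) = -722*1881 = -1358082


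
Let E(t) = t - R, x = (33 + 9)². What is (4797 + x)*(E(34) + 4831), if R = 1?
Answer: 31912704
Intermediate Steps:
x = 1764 (x = 42² = 1764)
E(t) = -1 + t (E(t) = t - 1*1 = t - 1 = -1 + t)
(4797 + x)*(E(34) + 4831) = (4797 + 1764)*((-1 + 34) + 4831) = 6561*(33 + 4831) = 6561*4864 = 31912704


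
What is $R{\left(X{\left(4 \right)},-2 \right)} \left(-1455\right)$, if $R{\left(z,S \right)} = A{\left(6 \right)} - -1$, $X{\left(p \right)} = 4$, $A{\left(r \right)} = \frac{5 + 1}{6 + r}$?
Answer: $- \frac{4365}{2} \approx -2182.5$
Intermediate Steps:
$A{\left(r \right)} = \frac{6}{6 + r}$
$R{\left(z,S \right)} = \frac{3}{2}$ ($R{\left(z,S \right)} = \frac{6}{6 + 6} - -1 = \frac{6}{12} + 1 = 6 \cdot \frac{1}{12} + 1 = \frac{1}{2} + 1 = \frac{3}{2}$)
$R{\left(X{\left(4 \right)},-2 \right)} \left(-1455\right) = \frac{3}{2} \left(-1455\right) = - \frac{4365}{2}$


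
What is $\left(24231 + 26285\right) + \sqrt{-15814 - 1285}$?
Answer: $50516 + i \sqrt{17099} \approx 50516.0 + 130.76 i$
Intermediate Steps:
$\left(24231 + 26285\right) + \sqrt{-15814 - 1285} = 50516 + \sqrt{-17099} = 50516 + i \sqrt{17099}$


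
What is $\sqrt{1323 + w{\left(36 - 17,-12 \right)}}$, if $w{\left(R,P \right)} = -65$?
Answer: $\sqrt{1258} \approx 35.468$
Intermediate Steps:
$\sqrt{1323 + w{\left(36 - 17,-12 \right)}} = \sqrt{1323 - 65} = \sqrt{1258}$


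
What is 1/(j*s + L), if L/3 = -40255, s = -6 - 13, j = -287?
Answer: -1/115312 ≈ -8.6721e-6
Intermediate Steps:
s = -19
L = -120765 (L = 3*(-40255) = -120765)
1/(j*s + L) = 1/(-287*(-19) - 120765) = 1/(5453 - 120765) = 1/(-115312) = -1/115312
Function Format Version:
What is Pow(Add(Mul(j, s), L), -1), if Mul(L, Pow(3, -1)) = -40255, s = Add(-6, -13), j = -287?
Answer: Rational(-1, 115312) ≈ -8.6721e-6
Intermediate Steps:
s = -19
L = -120765 (L = Mul(3, -40255) = -120765)
Pow(Add(Mul(j, s), L), -1) = Pow(Add(Mul(-287, -19), -120765), -1) = Pow(Add(5453, -120765), -1) = Pow(-115312, -1) = Rational(-1, 115312)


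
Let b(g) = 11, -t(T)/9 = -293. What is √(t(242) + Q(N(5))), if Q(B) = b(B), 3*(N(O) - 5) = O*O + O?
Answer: 2*√662 ≈ 51.459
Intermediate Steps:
t(T) = 2637 (t(T) = -9*(-293) = 2637)
N(O) = 5 + O/3 + O²/3 (N(O) = 5 + (O*O + O)/3 = 5 + (O² + O)/3 = 5 + (O + O²)/3 = 5 + (O/3 + O²/3) = 5 + O/3 + O²/3)
Q(B) = 11
√(t(242) + Q(N(5))) = √(2637 + 11) = √2648 = 2*√662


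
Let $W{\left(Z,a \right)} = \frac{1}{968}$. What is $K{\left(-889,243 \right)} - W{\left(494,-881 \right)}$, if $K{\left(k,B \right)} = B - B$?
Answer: $- \frac{1}{968} \approx -0.0010331$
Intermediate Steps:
$K{\left(k,B \right)} = 0$
$W{\left(Z,a \right)} = \frac{1}{968}$
$K{\left(-889,243 \right)} - W{\left(494,-881 \right)} = 0 - \frac{1}{968} = - \frac{1}{968}$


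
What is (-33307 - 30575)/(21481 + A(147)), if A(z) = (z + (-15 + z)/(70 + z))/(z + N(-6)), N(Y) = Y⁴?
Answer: -3333905757/1121066507 ≈ -2.9739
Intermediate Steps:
A(z) = (z + (-15 + z)/(70 + z))/(1296 + z) (A(z) = (z + (-15 + z)/(70 + z))/(z + (-6)⁴) = (z + (-15 + z)/(70 + z))/(z + 1296) = (z + (-15 + z)/(70 + z))/(1296 + z))
(-33307 - 30575)/(21481 + A(147)) = (-33307 - 30575)/(21481 + (-15 + 147² + 71*147)/(90720 + 147² + 1366*147)) = -63882/(21481 + (-15 + 21609 + 10437)/(90720 + 21609 + 200802)) = -63882/(21481 + 32031/313131) = -63882/(21481 + (1/313131)*32031) = -63882/(21481 + 10677/104377) = -63882/2242133014/104377 = -63882*104377/2242133014 = -3333905757/1121066507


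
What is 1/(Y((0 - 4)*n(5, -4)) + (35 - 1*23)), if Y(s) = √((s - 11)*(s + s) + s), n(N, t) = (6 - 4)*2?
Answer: -3/176 + √53/176 ≈ 0.024319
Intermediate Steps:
n(N, t) = 4 (n(N, t) = 2*2 = 4)
Y(s) = √(s + 2*s*(-11 + s)) (Y(s) = √((-11 + s)*(2*s) + s) = √(2*s*(-11 + s) + s) = √(s + 2*s*(-11 + s)))
1/(Y((0 - 4)*n(5, -4)) + (35 - 1*23)) = 1/(√(((0 - 4)*4)*(-21 + 2*((0 - 4)*4))) + (35 - 1*23)) = 1/(√((-4*4)*(-21 + 2*(-4*4))) + (35 - 23)) = 1/(√(-16*(-21 + 2*(-16))) + 12) = 1/(√(-16*(-21 - 32)) + 12) = 1/(√(-16*(-53)) + 12) = 1/(√848 + 12) = 1/(4*√53 + 12) = 1/(12 + 4*√53)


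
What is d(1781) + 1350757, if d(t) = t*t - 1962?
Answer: 4520756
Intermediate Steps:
d(t) = -1962 + t² (d(t) = t² - 1962 = -1962 + t²)
d(1781) + 1350757 = (-1962 + 1781²) + 1350757 = (-1962 + 3171961) + 1350757 = 3169999 + 1350757 = 4520756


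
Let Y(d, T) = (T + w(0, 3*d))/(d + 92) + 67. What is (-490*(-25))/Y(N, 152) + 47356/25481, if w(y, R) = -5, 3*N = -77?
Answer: 31384294647/175487647 ≈ 178.84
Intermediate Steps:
N = -77/3 (N = (1/3)*(-77) = -77/3 ≈ -25.667)
Y(d, T) = 67 + (-5 + T)/(92 + d) (Y(d, T) = (T - 5)/(d + 92) + 67 = (-5 + T)/(92 + d) + 67 = 67 + (-5 + T)/(92 + d))
(-490*(-25))/Y(N, 152) + 47356/25481 = (-490*(-25))/(((6159 + 152 + 67*(-77/3))/(92 - 77/3))) + 47356/25481 = 12250/(((6159 + 152 - 5159/3)/(199/3))) + 47356*(1/25481) = 12250/(((3/199)*(13774/3))) + 47356/25481 = 12250/(13774/199) + 47356/25481 = 12250*(199/13774) + 47356/25481 = 1218875/6887 + 47356/25481 = 31384294647/175487647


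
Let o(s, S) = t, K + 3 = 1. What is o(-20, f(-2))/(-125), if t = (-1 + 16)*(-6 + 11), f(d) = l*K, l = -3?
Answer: -⅗ ≈ -0.60000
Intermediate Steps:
K = -2 (K = -3 + 1 = -2)
f(d) = 6 (f(d) = -3*(-2) = 6)
t = 75 (t = 15*5 = 75)
o(s, S) = 75
o(-20, f(-2))/(-125) = 75/(-125) = 75*(-1/125) = -⅗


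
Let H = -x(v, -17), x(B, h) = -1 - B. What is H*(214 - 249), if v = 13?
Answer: -490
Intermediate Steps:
H = 14 (H = -(-1 - 1*13) = -(-1 - 13) = -1*(-14) = 14)
H*(214 - 249) = 14*(214 - 249) = 14*(-35) = -490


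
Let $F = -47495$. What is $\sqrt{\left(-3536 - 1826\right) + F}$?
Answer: $3 i \sqrt{5873} \approx 229.91 i$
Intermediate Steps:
$\sqrt{\left(-3536 - 1826\right) + F} = \sqrt{\left(-3536 - 1826\right) - 47495} = \sqrt{-5362 - 47495} = \sqrt{-52857} = 3 i \sqrt{5873}$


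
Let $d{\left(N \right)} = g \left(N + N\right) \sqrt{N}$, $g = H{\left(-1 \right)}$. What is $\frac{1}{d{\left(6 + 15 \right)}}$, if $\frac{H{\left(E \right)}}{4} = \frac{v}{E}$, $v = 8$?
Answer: $- \frac{\sqrt{21}}{28224} \approx -0.00016236$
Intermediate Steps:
$H{\left(E \right)} = \frac{32}{E}$ ($H{\left(E \right)} = 4 \frac{8}{E} = \frac{32}{E}$)
$g = -32$ ($g = \frac{32}{-1} = 32 \left(-1\right) = -32$)
$d{\left(N \right)} = - 64 N^{\frac{3}{2}}$ ($d{\left(N \right)} = - 32 \left(N + N\right) \sqrt{N} = - 32 \cdot 2 N \sqrt{N} = - 64 N \sqrt{N} = - 64 N^{\frac{3}{2}}$)
$\frac{1}{d{\left(6 + 15 \right)}} = \frac{1}{\left(-64\right) \left(6 + 15\right)^{\frac{3}{2}}} = \frac{1}{\left(-64\right) 21^{\frac{3}{2}}} = \frac{1}{\left(-64\right) 21 \sqrt{21}} = \frac{1}{\left(-1344\right) \sqrt{21}} = - \frac{\sqrt{21}}{28224}$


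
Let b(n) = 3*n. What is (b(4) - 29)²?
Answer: 289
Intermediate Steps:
(b(4) - 29)² = (3*4 - 29)² = (12 - 29)² = (-17)² = 289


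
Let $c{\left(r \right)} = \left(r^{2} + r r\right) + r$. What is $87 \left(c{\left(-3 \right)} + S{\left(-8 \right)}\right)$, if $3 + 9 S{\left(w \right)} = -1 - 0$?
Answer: $\frac{3799}{3} \approx 1266.3$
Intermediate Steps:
$S{\left(w \right)} = - \frac{4}{9}$ ($S{\left(w \right)} = - \frac{1}{3} + \frac{-1 - 0}{9} = - \frac{1}{3} + \frac{-1 + 0}{9} = - \frac{1}{3} + \frac{1}{9} \left(-1\right) = - \frac{1}{3} - \frac{1}{9} = - \frac{4}{9}$)
$c{\left(r \right)} = r + 2 r^{2}$ ($c{\left(r \right)} = \left(r^{2} + r^{2}\right) + r = 2 r^{2} + r = r + 2 r^{2}$)
$87 \left(c{\left(-3 \right)} + S{\left(-8 \right)}\right) = 87 \left(- 3 \left(1 + 2 \left(-3\right)\right) - \frac{4}{9}\right) = 87 \left(- 3 \left(1 - 6\right) - \frac{4}{9}\right) = 87 \left(\left(-3\right) \left(-5\right) - \frac{4}{9}\right) = 87 \left(15 - \frac{4}{9}\right) = 87 \cdot \frac{131}{9} = \frac{3799}{3}$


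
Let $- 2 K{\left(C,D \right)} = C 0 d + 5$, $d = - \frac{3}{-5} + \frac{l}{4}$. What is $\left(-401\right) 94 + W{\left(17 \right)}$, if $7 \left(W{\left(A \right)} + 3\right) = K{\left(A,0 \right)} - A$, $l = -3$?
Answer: $- \frac{527797}{14} \approx -37700.0$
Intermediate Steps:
$d = - \frac{3}{20}$ ($d = - \frac{3}{-5} - \frac{3}{4} = \left(-3\right) \left(- \frac{1}{5}\right) - \frac{3}{4} = \frac{3}{5} - \frac{3}{4} = - \frac{3}{20} \approx -0.15$)
$K{\left(C,D \right)} = - \frac{5}{2}$ ($K{\left(C,D \right)} = - \frac{C 0 \left(- \frac{3}{20}\right) + 5}{2} = - \frac{0 \left(- \frac{3}{20}\right) + 5}{2} = - \frac{0 + 5}{2} = \left(- \frac{1}{2}\right) 5 = - \frac{5}{2}$)
$W{\left(A \right)} = - \frac{47}{14} - \frac{A}{7}$ ($W{\left(A \right)} = -3 + \frac{- \frac{5}{2} - A}{7} = -3 - \left(\frac{5}{14} + \frac{A}{7}\right) = - \frac{47}{14} - \frac{A}{7}$)
$\left(-401\right) 94 + W{\left(17 \right)} = \left(-401\right) 94 - \frac{81}{14} = -37694 - \frac{81}{14} = - \frac{527797}{14}$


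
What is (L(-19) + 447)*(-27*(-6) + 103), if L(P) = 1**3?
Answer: 118720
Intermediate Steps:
L(P) = 1
(L(-19) + 447)*(-27*(-6) + 103) = (1 + 447)*(-27*(-6) + 103) = 448*(162 + 103) = 448*265 = 118720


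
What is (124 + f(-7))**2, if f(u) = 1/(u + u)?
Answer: 3010225/196 ≈ 15358.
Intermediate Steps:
f(u) = 1/(2*u)
(124 + f(-7))**2 = (124 + (1/2)/(-7))**2 = (124 + (1/2)*(-1/7))**2 = (124 - 1/14)**2 = (1735/14)**2 = 3010225/196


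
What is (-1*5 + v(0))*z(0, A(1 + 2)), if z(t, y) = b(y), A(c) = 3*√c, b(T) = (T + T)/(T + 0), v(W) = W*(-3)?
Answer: -10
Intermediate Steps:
v(W) = -3*W
b(T) = 2 (b(T) = (2*T)/T = 2)
z(t, y) = 2
(-1*5 + v(0))*z(0, A(1 + 2)) = (-1*5 - 3*0)*2 = (-5 + 0)*2 = -5*2 = -10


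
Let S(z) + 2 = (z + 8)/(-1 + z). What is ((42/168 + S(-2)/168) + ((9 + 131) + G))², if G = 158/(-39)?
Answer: 22112582209/1192464 ≈ 18544.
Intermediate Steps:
G = -158/39 (G = 158*(-1/39) = -158/39 ≈ -4.0513)
S(z) = -2 + (8 + z)/(-1 + z) (S(z) = -2 + (z + 8)/(-1 + z) = -2 + (8 + z)/(-1 + z))
((42/168 + S(-2)/168) + ((9 + 131) + G))² = ((42/168 + ((10 - 1*(-2))/(-1 - 2))/168) + ((9 + 131) - 158/39))² = ((42*(1/168) + ((10 + 2)/(-3))*(1/168)) + (140 - 158/39))² = ((¼ - ⅓*12*(1/168)) + 5302/39)² = ((¼ - 4*1/168) + 5302/39)² = ((¼ - 1/42) + 5302/39)² = (19/84 + 5302/39)² = (148703/1092)² = 22112582209/1192464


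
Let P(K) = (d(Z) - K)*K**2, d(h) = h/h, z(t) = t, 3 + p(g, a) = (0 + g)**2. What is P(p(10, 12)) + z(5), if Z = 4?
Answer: -903259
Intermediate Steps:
p(g, a) = -3 + g**2 (p(g, a) = -3 + (0 + g)**2 = -3 + g**2)
d(h) = 1
P(K) = K**2*(1 - K) (P(K) = (1 - K)*K**2 = K**2*(1 - K))
P(p(10, 12)) + z(5) = (-3 + 10**2)**2*(1 - (-3 + 10**2)) + 5 = (-3 + 100)**2*(1 - (-3 + 100)) + 5 = 97**2*(1 - 1*97) + 5 = 9409*(1 - 97) + 5 = 9409*(-96) + 5 = -903264 + 5 = -903259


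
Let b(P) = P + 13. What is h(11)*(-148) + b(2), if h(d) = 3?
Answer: -429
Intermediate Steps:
b(P) = 13 + P
h(11)*(-148) + b(2) = 3*(-148) + (13 + 2) = -444 + 15 = -429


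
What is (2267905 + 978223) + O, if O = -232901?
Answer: 3013227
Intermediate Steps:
(2267905 + 978223) + O = (2267905 + 978223) - 232901 = 3246128 - 232901 = 3013227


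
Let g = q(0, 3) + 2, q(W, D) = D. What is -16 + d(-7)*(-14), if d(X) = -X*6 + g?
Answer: -674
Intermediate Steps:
g = 5 (g = 3 + 2 = 5)
d(X) = 5 - 6*X (d(X) = -X*6 + 5 = -6*X + 5 = 5 - 6*X)
-16 + d(-7)*(-14) = -16 + (5 - 6*(-7))*(-14) = -16 + (5 + 42)*(-14) = -16 + 47*(-14) = -16 - 658 = -674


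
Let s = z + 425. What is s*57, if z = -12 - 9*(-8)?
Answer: 27645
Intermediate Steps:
z = 60 (z = -12 + 72 = 60)
s = 485 (s = 60 + 425 = 485)
s*57 = 485*57 = 27645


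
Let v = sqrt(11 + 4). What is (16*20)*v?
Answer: 320*sqrt(15) ≈ 1239.4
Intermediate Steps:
v = sqrt(15) ≈ 3.8730
(16*20)*v = (16*20)*sqrt(15) = 320*sqrt(15)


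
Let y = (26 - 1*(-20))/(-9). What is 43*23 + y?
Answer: 8855/9 ≈ 983.89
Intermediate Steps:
y = -46/9 (y = (26 + 20)*(-⅑) = 46*(-⅑) = -46/9 ≈ -5.1111)
43*23 + y = 43*23 - 46/9 = 989 - 46/9 = 8855/9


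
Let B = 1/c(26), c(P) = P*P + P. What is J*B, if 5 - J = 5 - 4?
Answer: 2/351 ≈ 0.0056980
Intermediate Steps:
J = 4 (J = 5 - (5 - 4) = 5 - 1*1 = 5 - 1 = 4)
c(P) = P + P² (c(P) = P² + P = P + P²)
B = 1/702 (B = 1/(26*(1 + 26)) = 1/(26*27) = 1/702 ≈ 0.0014245)
J*B = 4*(1/702) = 2/351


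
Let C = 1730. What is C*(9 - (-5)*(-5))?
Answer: -27680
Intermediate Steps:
C*(9 - (-5)*(-5)) = 1730*(9 - (-5)*(-5)) = 1730*(9 - 1*25) = 1730*(9 - 25) = 1730*(-16) = -27680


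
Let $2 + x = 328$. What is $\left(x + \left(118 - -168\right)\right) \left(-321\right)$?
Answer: $-196452$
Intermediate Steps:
$x = 326$ ($x = -2 + 328 = 326$)
$\left(x + \left(118 - -168\right)\right) \left(-321\right) = \left(326 + \left(118 - -168\right)\right) \left(-321\right) = \left(326 + \left(118 + 168\right)\right) \left(-321\right) = \left(326 + 286\right) \left(-321\right) = 612 \left(-321\right) = -196452$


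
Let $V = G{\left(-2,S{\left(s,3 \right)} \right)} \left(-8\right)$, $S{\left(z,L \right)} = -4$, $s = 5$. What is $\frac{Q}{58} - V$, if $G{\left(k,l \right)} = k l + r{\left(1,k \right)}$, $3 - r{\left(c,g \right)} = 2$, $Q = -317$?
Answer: $\frac{3859}{58} \approx 66.534$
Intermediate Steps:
$r{\left(c,g \right)} = 1$ ($r{\left(c,g \right)} = 3 - 2 = 1$)
$G{\left(k,l \right)} = 1 + k l$ ($G{\left(k,l \right)} = k l + 1 = 1 + k l$)
$V = -72$ ($V = \left(1 - -8\right) \left(-8\right) = \left(1 + 8\right) \left(-8\right) = 9 \left(-8\right) = -72$)
$\frac{Q}{58} - V = - \frac{317}{58} - -72 = \left(-317\right) \frac{1}{58} + 72 = - \frac{317}{58} + 72 = \frac{3859}{58}$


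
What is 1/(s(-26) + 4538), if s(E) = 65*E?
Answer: 1/2848 ≈ 0.00035112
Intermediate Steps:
1/(s(-26) + 4538) = 1/(65*(-26) + 4538) = 1/(-1690 + 4538) = 1/2848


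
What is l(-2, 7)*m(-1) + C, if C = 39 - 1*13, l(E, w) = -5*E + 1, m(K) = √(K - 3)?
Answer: 26 + 22*I ≈ 26.0 + 22.0*I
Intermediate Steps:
m(K) = √(-3 + K)
l(E, w) = 1 - 5*E
C = 26 (C = 39 - 13 = 26)
l(-2, 7)*m(-1) + C = (1 - 5*(-2))*√(-3 - 1) + 26 = (1 + 10)*√(-4) + 26 = 11*(2*I) + 26 = 22*I + 26 = 26 + 22*I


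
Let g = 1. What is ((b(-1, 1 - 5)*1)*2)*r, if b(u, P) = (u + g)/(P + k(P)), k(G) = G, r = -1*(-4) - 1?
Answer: 0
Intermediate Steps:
r = 3 (r = 4 - 1 = 3)
b(u, P) = (1 + u)/(2*P) (b(u, P) = (u + 1)/(P + P) = (1 + u)/((2*P)) = (1 + u)*(1/(2*P)) = (1 + u)/(2*P))
((b(-1, 1 - 5)*1)*2)*r = ((((1 - 1)/(2*(1 - 5)))*1)*2)*3 = ((((½)*0/(-4))*1)*2)*3 = ((((½)*(-¼)*0)*1)*2)*3 = ((0*1)*2)*3 = (0*2)*3 = 0*3 = 0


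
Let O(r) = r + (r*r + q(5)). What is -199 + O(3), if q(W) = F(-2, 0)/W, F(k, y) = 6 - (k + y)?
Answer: -927/5 ≈ -185.40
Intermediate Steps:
F(k, y) = 6 - k - y (F(k, y) = 6 + (-k - y) = 6 - k - y)
q(W) = 8/W (q(W) = (6 - 1*(-2) - 1*0)/W = (6 + 2 + 0)/W = 8/W)
O(r) = 8/5 + r + r**2 (O(r) = r + (r*r + 8/5) = r + (r**2 + 8*(1/5)) = r + (r**2 + 8/5) = r + (8/5 + r**2) = 8/5 + r + r**2)
-199 + O(3) = -199 + (8/5 + 3 + 3**2) = -199 + (8/5 + 3 + 9) = -199 + 68/5 = -927/5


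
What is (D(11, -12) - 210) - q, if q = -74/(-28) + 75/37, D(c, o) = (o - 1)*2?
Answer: -124667/518 ≈ -240.67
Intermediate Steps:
D(c, o) = -2 + 2*o (D(c, o) = (-1 + o)*2 = -2 + 2*o)
q = 2419/518 (q = -74*(-1/28) + 75*(1/37) = 37/14 + 75/37 = 2419/518 ≈ 4.6699)
(D(11, -12) - 210) - q = ((-2 + 2*(-12)) - 210) - 1*2419/518 = ((-2 - 24) - 210) - 2419/518 = (-26 - 210) - 2419/518 = -236 - 2419/518 = -124667/518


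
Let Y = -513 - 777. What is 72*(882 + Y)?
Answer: -29376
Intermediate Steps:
Y = -1290
72*(882 + Y) = 72*(882 - 1290) = 72*(-408) = -29376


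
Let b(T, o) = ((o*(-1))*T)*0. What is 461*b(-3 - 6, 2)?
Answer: 0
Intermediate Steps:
b(T, o) = 0 (b(T, o) = ((-o)*T)*0 = -T*o*0 = 0)
461*b(-3 - 6, 2) = 461*0 = 0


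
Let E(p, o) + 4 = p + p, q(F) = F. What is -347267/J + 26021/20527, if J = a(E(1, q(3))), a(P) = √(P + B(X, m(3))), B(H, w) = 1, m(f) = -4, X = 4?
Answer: 26021/20527 + 347267*I ≈ 1.2676 + 3.4727e+5*I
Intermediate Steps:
E(p, o) = -4 + 2*p (E(p, o) = -4 + (p + p) = -4 + 2*p)
a(P) = √(1 + P) (a(P) = √(P + 1) = √(1 + P))
J = I (J = √(1 + (-4 + 2*1)) = √(1 + (-4 + 2)) = √(1 - 2) = √(-1) = I ≈ 1.0*I)
-347267/J + 26021/20527 = -347267*(-I) + 26021/20527 = -(-347267)*I + 26021*(1/20527) = 347267*I + 26021/20527 = 26021/20527 + 347267*I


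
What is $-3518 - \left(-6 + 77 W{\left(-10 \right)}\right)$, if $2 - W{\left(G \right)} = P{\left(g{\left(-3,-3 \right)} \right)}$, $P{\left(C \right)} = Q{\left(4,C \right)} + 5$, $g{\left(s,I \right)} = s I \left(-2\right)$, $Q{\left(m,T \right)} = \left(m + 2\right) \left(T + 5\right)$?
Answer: $-9287$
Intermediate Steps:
$Q{\left(m,T \right)} = \left(2 + m\right) \left(5 + T\right)$
$g{\left(s,I \right)} = - 2 I s$ ($g{\left(s,I \right)} = I s \left(-2\right) = - 2 I s$)
$P{\left(C \right)} = 35 + 6 C$ ($P{\left(C \right)} = \left(10 + 2 C + 5 \cdot 4 + C 4\right) + 5 = \left(10 + 2 C + 20 + 4 C\right) + 5 = \left(30 + 6 C\right) + 5 = 35 + 6 C$)
$W{\left(G \right)} = 75$ ($W{\left(G \right)} = 2 - \left(35 + 6 \left(\left(-2\right) \left(-3\right) \left(-3\right)\right)\right) = 2 - \left(35 + 6 \left(-18\right)\right) = 2 - \left(35 - 108\right) = 2 - -73 = 2 + 73 = 75$)
$-3518 - \left(-6 + 77 W{\left(-10 \right)}\right) = -3518 - \left(-6 + 77 \cdot 75\right) = -3518 - \left(-6 + 5775\right) = -3518 - 5769 = -9287$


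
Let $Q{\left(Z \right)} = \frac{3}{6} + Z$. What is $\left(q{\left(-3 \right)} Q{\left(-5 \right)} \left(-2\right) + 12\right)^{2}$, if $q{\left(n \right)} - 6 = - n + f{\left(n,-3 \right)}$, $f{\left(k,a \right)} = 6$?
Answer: $21609$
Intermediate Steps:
$q{\left(n \right)} = 12 - n$ ($q{\left(n \right)} = 6 - \left(-6 + n\right) = 12 - n$)
$Q{\left(Z \right)} = \frac{1}{2} + Z$ ($Q{\left(Z \right)} = 3 \cdot \frac{1}{6} + Z = \frac{1}{2} + Z$)
$\left(q{\left(-3 \right)} Q{\left(-5 \right)} \left(-2\right) + 12\right)^{2} = \left(\left(12 - -3\right) \left(\frac{1}{2} - 5\right) \left(-2\right) + 12\right)^{2} = \left(\left(12 + 3\right) \left(- \frac{9}{2}\right) \left(-2\right) + 12\right)^{2} = \left(15 \left(- \frac{9}{2}\right) \left(-2\right) + 12\right)^{2} = \left(\left(- \frac{135}{2}\right) \left(-2\right) + 12\right)^{2} = \left(135 + 12\right)^{2} = 147^{2} = 21609$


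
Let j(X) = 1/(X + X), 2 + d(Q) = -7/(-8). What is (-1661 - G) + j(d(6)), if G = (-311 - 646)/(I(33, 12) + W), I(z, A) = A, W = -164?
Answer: -2281469/1368 ≈ -1667.7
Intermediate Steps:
G = 957/152 (G = (-311 - 646)/(12 - 164) = -957/(-152) = -957*(-1/152) = 957/152 ≈ 6.2961)
d(Q) = -9/8 (d(Q) = -2 - 7/(-8) = -2 - 7*(-⅛) = -2 + 7/8 = -9/8)
j(X) = 1/(2*X)
(-1661 - G) + j(d(6)) = (-1661 - 1*957/152) + 1/(2*(-9/8)) = (-1661 - 957/152) + (½)*(-8/9) = -253429/152 - 4/9 = -2281469/1368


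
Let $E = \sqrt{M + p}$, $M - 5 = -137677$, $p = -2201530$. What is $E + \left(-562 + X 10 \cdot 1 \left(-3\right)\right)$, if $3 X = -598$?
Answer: $5418 + i \sqrt{2339202} \approx 5418.0 + 1529.4 i$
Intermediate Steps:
$X = - \frac{598}{3}$ ($X = \frac{1}{3} \left(-598\right) = - \frac{598}{3} \approx -199.33$)
$M = -137672$ ($M = 5 - 137677 = -137672$)
$E = i \sqrt{2339202}$ ($E = \sqrt{-137672 - 2201530} = \sqrt{-2339202} = i \sqrt{2339202} \approx 1529.4 i$)
$E + \left(-562 + X 10 \cdot 1 \left(-3\right)\right) = i \sqrt{2339202} - \left(562 + \frac{598 \cdot 10 \cdot 1 \left(-3\right)}{3}\right) = i \sqrt{2339202} - \left(562 + \frac{598 \cdot 10 \left(-3\right)}{3}\right) = i \sqrt{2339202} - -5418 = i \sqrt{2339202} + \left(-562 + 5980\right) = i \sqrt{2339202} + 5418 = 5418 + i \sqrt{2339202}$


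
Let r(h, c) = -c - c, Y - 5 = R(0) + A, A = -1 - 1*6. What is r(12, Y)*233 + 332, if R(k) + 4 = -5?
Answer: 5458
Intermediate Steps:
R(k) = -9 (R(k) = -4 - 5 = -9)
A = -7 (A = -1 - 6 = -7)
Y = -11 (Y = 5 + (-9 - 7) = 5 - 16 = -11)
r(h, c) = -2*c
r(12, Y)*233 + 332 = -2*(-11)*233 + 332 = 22*233 + 332 = 5126 + 332 = 5458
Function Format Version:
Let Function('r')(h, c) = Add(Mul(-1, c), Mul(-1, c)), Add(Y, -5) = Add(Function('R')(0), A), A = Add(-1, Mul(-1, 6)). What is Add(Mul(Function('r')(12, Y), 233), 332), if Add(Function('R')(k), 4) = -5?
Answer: 5458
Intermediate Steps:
Function('R')(k) = -9 (Function('R')(k) = Add(-4, -5) = -9)
A = -7 (A = Add(-1, -6) = -7)
Y = -11 (Y = Add(5, Add(-9, -7)) = Add(5, -16) = -11)
Function('r')(h, c) = Mul(-2, c)
Add(Mul(Function('r')(12, Y), 233), 332) = Add(Mul(Mul(-2, -11), 233), 332) = Add(Mul(22, 233), 332) = Add(5126, 332) = 5458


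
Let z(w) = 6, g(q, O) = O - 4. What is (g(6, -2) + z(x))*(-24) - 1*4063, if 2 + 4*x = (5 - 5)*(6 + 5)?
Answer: -4063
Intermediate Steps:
g(q, O) = -4 + O
x = -½ (x = -½ + ((5 - 5)*(6 + 5))/4 = -½ + (0*11)/4 = -½ + (¼)*0 = -½ + 0 = -½ ≈ -0.50000)
(g(6, -2) + z(x))*(-24) - 1*4063 = ((-4 - 2) + 6)*(-24) - 1*4063 = (-6 + 6)*(-24) - 4063 = 0*(-24) - 4063 = 0 - 4063 = -4063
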